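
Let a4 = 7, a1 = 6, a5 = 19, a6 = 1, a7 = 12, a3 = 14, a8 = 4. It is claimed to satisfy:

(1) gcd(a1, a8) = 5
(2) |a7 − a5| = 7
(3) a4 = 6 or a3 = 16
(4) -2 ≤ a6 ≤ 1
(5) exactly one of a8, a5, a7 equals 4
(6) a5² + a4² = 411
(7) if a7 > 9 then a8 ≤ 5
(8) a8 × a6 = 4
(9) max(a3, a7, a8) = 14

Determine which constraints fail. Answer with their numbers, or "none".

(1) gcd(6, 4) = 2, not 5  fails
(2) |12 − 19| = 7  holds
(3) a4 = 7 ≠ 6 and a3 = 14 ≠ 16; both disjuncts false  fails
(4) a6 = 1 lies in [-2, 1]  holds
(5) a8=4, a5=19, a7=12; 1 of them equals 4  holds
(6) a5² + a4² = 19² + 7² = 361 + 49 = 410, not 411  fails
(7) a7 = 12 > 9, so we need a8 ≤ 5; a8 = 4 ≤ 5  holds
(8) a8 × a6 = 4 × 1 = 4  holds
(9) max(14, 12, 4) = 14  holds

Constraints 1, 3, and 6 do not hold.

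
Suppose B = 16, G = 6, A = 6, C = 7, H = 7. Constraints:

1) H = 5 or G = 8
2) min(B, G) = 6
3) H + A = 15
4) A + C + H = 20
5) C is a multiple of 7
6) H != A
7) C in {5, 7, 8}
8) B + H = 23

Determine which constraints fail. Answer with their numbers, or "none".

Violated: 1 and 3.

1) H = 7 ≠ 5 and G = 6 ≠ 8; both disjuncts false  false
2) min(16, 6) = 6  true
3) H + A = 7 + 6 = 13, not 15  false
4) A + C + H = 6 + 7 + 7 = 20  true
5) 7 / 7 = 1, so 7 divides 7  true
6) H = 7, A = 6; distinct  true
7) C = 7 is in {5, 7, 8}  true
8) B + H = 16 + 7 = 23  true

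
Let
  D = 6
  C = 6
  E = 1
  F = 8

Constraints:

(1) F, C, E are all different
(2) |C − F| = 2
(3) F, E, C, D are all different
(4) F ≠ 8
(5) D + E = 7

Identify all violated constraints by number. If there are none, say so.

Violated: 3, 4.

(1) values 8, 6, 1 are pairwise distinct  OK
(2) |6 − 8| = 2  OK
(3) C = D = 6, not all different  FAIL
(4) F = 8, but 8 is required to differ  FAIL
(5) D + E = 6 + 1 = 7  OK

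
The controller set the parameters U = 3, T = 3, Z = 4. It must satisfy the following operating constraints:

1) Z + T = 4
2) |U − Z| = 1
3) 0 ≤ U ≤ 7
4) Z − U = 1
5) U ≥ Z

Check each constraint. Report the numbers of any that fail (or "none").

1) Z + T = 4 + 3 = 7, not 4 — violated.
2) |3 − 4| = 1 — satisfied.
3) U = 3 lies in [0, 7] — satisfied.
4) Z − U = 4 − 3 = 1 — satisfied.
5) U = 3, Z = 4; 3 < 4 (want ≥) — violated.

Constraints 1, 5 do not hold.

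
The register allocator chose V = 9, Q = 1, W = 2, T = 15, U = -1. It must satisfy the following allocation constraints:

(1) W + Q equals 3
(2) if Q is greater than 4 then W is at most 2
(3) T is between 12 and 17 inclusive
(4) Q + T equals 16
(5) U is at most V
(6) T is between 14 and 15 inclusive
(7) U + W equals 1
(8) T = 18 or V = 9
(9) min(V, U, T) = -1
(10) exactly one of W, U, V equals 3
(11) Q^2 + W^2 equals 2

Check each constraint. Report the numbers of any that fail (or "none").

(1) W + Q = 2 + 1 = 3  yes
(2) Q = 1, not > 4; antecedent false, conditional vacuously true  yes
(3) T = 15 lies in [12, 17]  yes
(4) Q + T = 1 + 15 = 16  yes
(5) U = -1, V = 9; -1 ≤ 9  yes
(6) T = 15 lies in [14, 15]  yes
(7) U + W = -1 + 2 = 1  yes
(8) T = 15 ≠ 18, but V = 9 = 9 (second disjunct)  yes
(9) min(9, -1, 15) = -1  yes
(10) W=2, U=-1, V=9; 0 of them equal 3, not exactly one  no
(11) Q^2 + W^2 = 1^2 + 2^2 = 1 + 4 = 5, not 2  no

The assignment fails constraints 10, 11.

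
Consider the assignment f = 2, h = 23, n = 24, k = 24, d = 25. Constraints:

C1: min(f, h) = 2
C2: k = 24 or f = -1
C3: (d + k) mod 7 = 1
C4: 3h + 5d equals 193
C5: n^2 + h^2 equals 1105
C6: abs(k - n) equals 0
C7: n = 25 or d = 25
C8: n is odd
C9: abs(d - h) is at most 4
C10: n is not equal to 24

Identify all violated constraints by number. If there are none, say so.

C1: min(2, 23) = 2  ✓
C2: k = 24 = 24 (first disjunct)  ✓
C3: d + k = 49; 49 mod 7 = 0, not 1  ✗
C4: 3h + 5d = 3(23) + 5(25) = 194, not 193  ✗
C5: n^2 + h^2 = 24^2 + 23^2 = 576 + 529 = 1105  ✓
C6: abs(24 - 24) = 0  ✓
C7: n = 24 ≠ 25, but d = 25 = 25 (second disjunct)  ✓
C8: n = 24 is even  ✗
C9: abs(25 - 23) = 2; 2 ≤ 4  ✓
C10: n = 24, but 24 is required to differ  ✗

The assignment fails constraints 3, 4, 8, and 10.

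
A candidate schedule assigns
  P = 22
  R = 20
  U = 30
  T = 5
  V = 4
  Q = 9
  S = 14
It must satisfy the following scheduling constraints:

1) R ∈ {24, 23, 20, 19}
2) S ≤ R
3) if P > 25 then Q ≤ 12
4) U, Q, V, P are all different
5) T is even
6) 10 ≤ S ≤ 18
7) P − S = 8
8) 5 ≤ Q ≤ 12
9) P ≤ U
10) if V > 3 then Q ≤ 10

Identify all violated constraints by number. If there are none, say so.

1) R = 20 is in {24, 23, 20, 19} — OK.
2) S = 14, R = 20; 14 ≤ 20 — OK.
3) P = 22, not > 25; antecedent false, conditional vacuously true — OK.
4) values 30, 9, 4, 22 are pairwise distinct — OK.
5) T = 5 is odd — violated.
6) S = 14 lies in [10, 18] — OK.
7) P − S = 22 − 14 = 8 — OK.
8) Q = 9 lies in [5, 12] — OK.
9) P = 22, U = 30; 22 ≤ 30 — OK.
10) V = 4 > 3, so we need Q ≤ 10; Q = 9 ≤ 10 — OK.

Constraint 5 does not hold.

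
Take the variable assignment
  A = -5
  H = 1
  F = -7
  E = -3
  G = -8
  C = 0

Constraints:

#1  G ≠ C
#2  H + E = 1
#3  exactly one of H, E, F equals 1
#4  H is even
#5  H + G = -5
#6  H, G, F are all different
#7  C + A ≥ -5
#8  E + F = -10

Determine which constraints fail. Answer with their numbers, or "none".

#1 G = -8, C = 0; distinct  ✔
#2 H + E = 1 + (-3) = -2, not 1  ✘
#3 H=1, E=-3, F=-7; 1 of them equals 1  ✔
#4 H = 1 is odd  ✘
#5 H + G = 1 + (-8) = -7, not -5  ✘
#6 values 1, -8, -7 are pairwise distinct  ✔
#7 C + A = 0 + (-5) = -5; -5 ≥ -5  ✔
#8 E + F = -3 + (-7) = -10  ✔

No — constraints 2, 4, and 5 are not satisfied.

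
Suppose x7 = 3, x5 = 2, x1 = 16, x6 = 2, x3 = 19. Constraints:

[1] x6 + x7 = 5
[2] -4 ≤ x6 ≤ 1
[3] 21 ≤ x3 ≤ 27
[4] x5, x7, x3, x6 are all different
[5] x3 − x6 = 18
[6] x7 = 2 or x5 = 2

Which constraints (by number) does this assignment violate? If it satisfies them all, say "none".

No — constraints 2, 3, 4, 5 are not satisfied.

[1] x6 + x7 = 2 + 3 = 5  OK
[2] x6 = 2 is outside [-4, 1]  FAIL
[3] x3 = 19 is outside [21, 27]  FAIL
[4] x5 = x6 = 2, not all different  FAIL
[5] x3 − x6 = 19 − 2 = 17, not 18  FAIL
[6] x7 = 3 ≠ 2, but x5 = 2 = 2 (second disjunct)  OK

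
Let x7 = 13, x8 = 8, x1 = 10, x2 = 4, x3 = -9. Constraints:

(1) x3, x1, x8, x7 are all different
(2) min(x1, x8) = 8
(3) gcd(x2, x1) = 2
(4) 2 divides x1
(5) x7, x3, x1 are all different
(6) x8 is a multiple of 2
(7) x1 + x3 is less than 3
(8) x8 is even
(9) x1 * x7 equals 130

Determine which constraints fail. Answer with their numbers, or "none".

All constraints are satisfied.

(1) values -9, 10, 8, 13 are pairwise distinct  OK
(2) min(10, 8) = 8  OK
(3) gcd(4, 10) = 2  OK
(4) 10 / 2 = 5, so 2 divides 10  OK
(5) values 13, -9, 10 are pairwise distinct  OK
(6) 8 / 2 = 4, so 2 divides 8  OK
(7) x1 + x3 = 10 + (-9) = 1; 1 < 3  OK
(8) x8 = 8 is even  OK
(9) x1 * x7 = 10 * 13 = 130  OK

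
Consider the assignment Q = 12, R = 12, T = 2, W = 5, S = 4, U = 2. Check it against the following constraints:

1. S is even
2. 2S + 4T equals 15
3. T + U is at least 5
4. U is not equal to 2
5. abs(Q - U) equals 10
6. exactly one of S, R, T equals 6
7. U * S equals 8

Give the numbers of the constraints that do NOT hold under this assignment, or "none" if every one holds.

Constraints 2, 3, 4, and 6 do not hold.

1. S = 4 is even  OK
2. 2S + 4T = 2(4) + 4(2) = 16, not 15  FAIL
3. T + U = 2 + 2 = 4; 4 < 5, bound 5 not met  FAIL
4. U = 2, but 2 is required to differ  FAIL
5. abs(12 - 2) = 10  OK
6. S=4, R=12, T=2; 0 of them equal 6, not exactly one  FAIL
7. U * S = 2 * 4 = 8  OK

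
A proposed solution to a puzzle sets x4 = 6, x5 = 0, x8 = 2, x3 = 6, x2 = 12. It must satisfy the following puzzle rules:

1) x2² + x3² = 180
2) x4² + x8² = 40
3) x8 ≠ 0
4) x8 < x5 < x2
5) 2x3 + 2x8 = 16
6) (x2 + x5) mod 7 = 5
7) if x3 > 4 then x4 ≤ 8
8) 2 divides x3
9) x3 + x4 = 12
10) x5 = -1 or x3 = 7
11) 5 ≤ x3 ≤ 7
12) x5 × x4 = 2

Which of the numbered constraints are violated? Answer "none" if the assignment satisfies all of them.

1) x2² + x3² = 12² + 6² = 144 + 36 = 180 — holds.
2) x4² + x8² = 6² + 2² = 36 + 4 = 40 — holds.
3) x8 = 2, and 2 ≠ 0 — holds.
4) values 2, 0, 12; x8 = 2 is not < x5 = 0 — does not hold.
5) 2x3 + 2x8 = 2(6) + 2(2) = 16 — holds.
6) x2 + x5 = 12; 12 mod 7 = 5 — holds.
7) x3 = 6 > 4, so we need x4 ≤ 8; x4 = 6 ≤ 8 — holds.
8) 6 / 2 = 3, so 2 divides 6 — holds.
9) x3 + x4 = 6 + 6 = 12 — holds.
10) x5 = 0 ≠ -1 and x3 = 6 ≠ 7; both disjuncts false — does not hold.
11) x3 = 6 lies in [5, 7] — holds.
12) x5 × x4 = 0 × 6 = 0, not 2 — does not hold.

No — constraints 4, 10, 12 are not satisfied.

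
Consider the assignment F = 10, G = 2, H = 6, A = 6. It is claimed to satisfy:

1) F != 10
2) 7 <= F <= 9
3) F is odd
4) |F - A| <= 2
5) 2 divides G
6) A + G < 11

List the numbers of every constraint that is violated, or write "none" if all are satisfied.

1) F = 10, but 10 is required to differ  ✗
2) F = 10 is outside [7, 9]  ✗
3) F = 10 is even  ✗
4) |10 - 6| = 4; 4 > 2, exceeds bound 2  ✗
5) 2 / 2 = 1, so 2 divides 2  ✓
6) A + G = 6 + 2 = 8; 8 < 11  ✓

The assignment fails constraints 1, 2, 3, and 4.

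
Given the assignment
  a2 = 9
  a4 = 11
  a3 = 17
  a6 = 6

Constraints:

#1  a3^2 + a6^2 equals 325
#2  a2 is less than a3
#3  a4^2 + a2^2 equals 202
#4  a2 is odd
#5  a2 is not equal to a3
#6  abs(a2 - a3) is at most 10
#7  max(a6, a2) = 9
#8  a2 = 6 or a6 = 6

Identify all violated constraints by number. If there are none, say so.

The assignment satisfies every constraint.

#1 a3^2 + a6^2 = 17^2 + 6^2 = 289 + 36 = 325  ✓
#2 a2 = 9, a3 = 17; 9 < 17  ✓
#3 a4^2 + a2^2 = 11^2 + 9^2 = 121 + 81 = 202  ✓
#4 a2 = 9 is odd  ✓
#5 a2 = 9, a3 = 17; distinct  ✓
#6 abs(9 - 17) = 8; 8 ≤ 10  ✓
#7 max(6, 9) = 9  ✓
#8 a2 = 9 ≠ 6, but a6 = 6 = 6 (second disjunct)  ✓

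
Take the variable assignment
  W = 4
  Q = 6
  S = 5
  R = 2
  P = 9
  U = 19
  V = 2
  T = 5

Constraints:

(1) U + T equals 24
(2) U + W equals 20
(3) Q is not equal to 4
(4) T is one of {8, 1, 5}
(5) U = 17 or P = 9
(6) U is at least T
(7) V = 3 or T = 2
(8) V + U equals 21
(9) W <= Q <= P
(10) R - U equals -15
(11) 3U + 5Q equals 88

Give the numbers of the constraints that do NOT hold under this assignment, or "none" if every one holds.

The assignment fails constraints 2, 7, 10, 11.

(1) U + T = 19 + 5 = 24 — holds.
(2) U + W = 19 + 4 = 23, not 20 — does not hold.
(3) Q = 6, and 6 ≠ 4 — holds.
(4) T = 5 is in {8, 1, 5} — holds.
(5) U = 19 ≠ 17, but P = 9 = 9 (second disjunct) — holds.
(6) U = 19, T = 5; 19 ≥ 5 — holds.
(7) V = 2 ≠ 3 and T = 5 ≠ 2; both disjuncts false — does not hold.
(8) V + U = 2 + 19 = 21 — holds.
(9) values 4 <= 6 <= 9 — holds.
(10) R - U = 2 - 19 = -17, not -15 — does not hold.
(11) 3U + 5Q = 3(19) + 5(6) = 87, not 88 — does not hold.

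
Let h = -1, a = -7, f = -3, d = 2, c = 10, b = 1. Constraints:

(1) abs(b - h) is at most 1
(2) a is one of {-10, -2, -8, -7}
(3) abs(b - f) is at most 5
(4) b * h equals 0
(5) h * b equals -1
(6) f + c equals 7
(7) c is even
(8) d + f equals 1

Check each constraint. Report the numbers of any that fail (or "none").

(1) abs(1 - (-1)) = 2; 2 > 1, exceeds bound 1 — does not hold.
(2) a = -7 is in {-10, -2, -8, -7} — holds.
(3) abs(1 - (-3)) = 4; 4 ≤ 5 — holds.
(4) b * h = 1 * (-1) = -1, not 0 — does not hold.
(5) h * b = -1 * 1 = -1 — holds.
(6) f + c = -3 + 10 = 7 — holds.
(7) c = 10 is even — holds.
(8) d + f = 2 + (-3) = -1, not 1 — does not hold.

The assignment fails constraints 1, 4, 8.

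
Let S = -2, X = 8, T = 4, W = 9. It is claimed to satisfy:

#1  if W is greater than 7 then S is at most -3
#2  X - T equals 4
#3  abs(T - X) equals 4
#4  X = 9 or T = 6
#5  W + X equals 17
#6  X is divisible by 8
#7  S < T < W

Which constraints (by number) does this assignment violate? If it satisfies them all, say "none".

#1 W = 9 > 7, so we need S ≤ -3; but S = -2 > -3  ✗
#2 X - T = 8 - 4 = 4  ✓
#3 abs(4 - 8) = 4  ✓
#4 X = 8 ≠ 9 and T = 4 ≠ 6; both disjuncts false  ✗
#5 W + X = 9 + 8 = 17  ✓
#6 8 / 8 = 1, so 8 divides 8  ✓
#7 values -2 < 4 < 9  ✓

The assignment fails constraints 1, 4.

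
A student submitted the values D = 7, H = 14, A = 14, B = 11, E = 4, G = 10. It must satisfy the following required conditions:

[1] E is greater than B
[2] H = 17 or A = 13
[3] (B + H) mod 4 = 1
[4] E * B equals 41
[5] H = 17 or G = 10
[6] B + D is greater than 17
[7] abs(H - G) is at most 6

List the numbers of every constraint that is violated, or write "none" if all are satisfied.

The assignment fails constraints 1, 2, and 4.

[1] E = 4, B = 11; 4 ≤ 11 (want >) — violated.
[2] H = 14 ≠ 17 and A = 14 ≠ 13; both disjuncts false — violated.
[3] B + H = 25; 25 mod 4 = 1 — satisfied.
[4] E * B = 4 * 11 = 44, not 41 — violated.
[5] H = 14 ≠ 17, but G = 10 = 10 (second disjunct) — satisfied.
[6] B + D = 11 + 7 = 18; 18 > 17 — satisfied.
[7] abs(14 - 10) = 4; 4 ≤ 6 — satisfied.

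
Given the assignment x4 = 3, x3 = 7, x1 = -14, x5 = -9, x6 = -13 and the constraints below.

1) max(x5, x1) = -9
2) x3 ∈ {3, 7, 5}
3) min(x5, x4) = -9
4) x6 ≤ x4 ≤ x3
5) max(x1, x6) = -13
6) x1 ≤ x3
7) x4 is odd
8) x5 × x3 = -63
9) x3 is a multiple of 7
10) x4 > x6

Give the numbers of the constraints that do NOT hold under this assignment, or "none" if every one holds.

The assignment satisfies every constraint.

1) max(-9, -14) = -9  ✓
2) x3 = 7 is in {3, 7, 5}  ✓
3) min(-9, 3) = -9  ✓
4) values -13 ≤ 3 ≤ 7  ✓
5) max(-14, -13) = -13  ✓
6) x1 = -14, x3 = 7; -14 ≤ 7  ✓
7) x4 = 3 is odd  ✓
8) x5 × x3 = -9 × 7 = -63  ✓
9) 7 / 7 = 1, so 7 divides 7  ✓
10) x4 = 3, x6 = -13; 3 > -13  ✓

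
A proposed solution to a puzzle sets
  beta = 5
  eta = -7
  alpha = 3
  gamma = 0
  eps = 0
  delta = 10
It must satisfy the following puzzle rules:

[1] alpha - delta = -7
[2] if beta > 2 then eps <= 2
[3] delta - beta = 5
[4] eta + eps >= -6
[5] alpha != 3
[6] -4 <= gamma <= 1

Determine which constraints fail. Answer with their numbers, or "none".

[1] alpha - delta = 3 - 10 = -7 — OK.
[2] beta = 5 > 2, so we need eps ≤ 2; eps = 0 ≤ 2 — OK.
[3] delta - beta = 10 - 5 = 5 — OK.
[4] eta + eps = -7 + 0 = -7; -7 < -6, bound -6 not met — violated.
[5] alpha = 3, but 3 is required to differ — violated.
[6] gamma = 0 lies in [-4, 1] — OK.

Violated: 4, 5.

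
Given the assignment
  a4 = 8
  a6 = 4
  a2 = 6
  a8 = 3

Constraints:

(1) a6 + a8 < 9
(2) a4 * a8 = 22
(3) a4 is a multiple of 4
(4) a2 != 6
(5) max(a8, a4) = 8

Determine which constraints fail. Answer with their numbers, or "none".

The assignment fails constraints 2 and 4.

(1) a6 + a8 = 4 + 3 = 7; 7 < 9 — holds.
(2) a4 * a8 = 8 * 3 = 24, not 22 — does not hold.
(3) 8 / 4 = 2, so 4 divides 8 — holds.
(4) a2 = 6, but 6 is required to differ — does not hold.
(5) max(3, 8) = 8 — holds.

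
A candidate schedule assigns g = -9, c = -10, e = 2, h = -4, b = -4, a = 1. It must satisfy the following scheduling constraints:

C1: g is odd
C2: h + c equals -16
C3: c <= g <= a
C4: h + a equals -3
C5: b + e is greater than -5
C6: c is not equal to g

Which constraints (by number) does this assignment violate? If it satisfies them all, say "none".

C1: g = -9 is odd — holds.
C2: h + c = -4 + (-10) = -14, not -16 — does not hold.
C3: values -10 <= -9 <= 1 — holds.
C4: h + a = -4 + 1 = -3 — holds.
C5: b + e = -4 + 2 = -2; -2 > -5 — holds.
C6: c = -10, g = -9; distinct — holds.

The assignment fails constraint 2.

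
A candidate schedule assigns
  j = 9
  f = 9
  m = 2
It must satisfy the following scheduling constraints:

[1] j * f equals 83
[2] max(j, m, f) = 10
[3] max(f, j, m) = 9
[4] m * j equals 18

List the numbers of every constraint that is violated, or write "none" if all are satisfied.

[1] j * f = 9 * 9 = 81, not 83 — violated.
[2] max(9, 2, 9) = 9, not 10 — violated.
[3] max(9, 9, 2) = 9 — OK.
[4] m * j = 2 * 9 = 18 — OK.

Constraints 1, 2 are violated.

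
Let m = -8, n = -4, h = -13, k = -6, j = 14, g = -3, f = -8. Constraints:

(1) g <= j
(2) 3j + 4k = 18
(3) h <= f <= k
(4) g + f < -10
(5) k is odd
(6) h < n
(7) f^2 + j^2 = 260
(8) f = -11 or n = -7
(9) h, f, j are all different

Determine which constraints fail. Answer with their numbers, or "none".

Violated: 5 and 8.

(1) g = -3, j = 14; -3 ≤ 14 — holds.
(2) 3j + 4k = 3(14) + 4(-6) = 18 — holds.
(3) values -13 <= -8 <= -6 — holds.
(4) g + f = -3 + (-8) = -11; -11 < -10 — holds.
(5) k = -6 is even — does not hold.
(6) h = -13, n = -4; -13 < -4 — holds.
(7) f^2 + j^2 = (-8)^2 + 14^2 = 64 + 196 = 260 — holds.
(8) f = -8 ≠ -11 and n = -4 ≠ -7; both disjuncts false — does not hold.
(9) values -13, -8, 14 are pairwise distinct — holds.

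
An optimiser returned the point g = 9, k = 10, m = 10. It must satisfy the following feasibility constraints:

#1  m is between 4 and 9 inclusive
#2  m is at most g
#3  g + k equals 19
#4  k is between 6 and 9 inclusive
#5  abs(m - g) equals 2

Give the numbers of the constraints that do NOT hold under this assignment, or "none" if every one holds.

No — constraints 1, 2, 4, and 5 are not satisfied.

#1 m = 10 is outside [4, 9] — does not hold.
#2 m = 10, g = 9; 10 > 9 (want ≤) — does not hold.
#3 g + k = 9 + 10 = 19 — holds.
#4 k = 10 is outside [6, 9] — does not hold.
#5 abs(10 - 9) = 1, not 2 — does not hold.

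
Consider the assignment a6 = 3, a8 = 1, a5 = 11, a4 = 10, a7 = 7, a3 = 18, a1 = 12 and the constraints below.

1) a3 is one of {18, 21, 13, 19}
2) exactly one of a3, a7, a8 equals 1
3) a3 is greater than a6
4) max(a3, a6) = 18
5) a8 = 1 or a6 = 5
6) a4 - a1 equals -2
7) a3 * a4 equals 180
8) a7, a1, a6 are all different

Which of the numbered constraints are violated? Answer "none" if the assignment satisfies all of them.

All constraints are satisfied.

1) a3 = 18 is in {18, 21, 13, 19}  true
2) a3=18, a7=7, a8=1; 1 of them equals 1  true
3) a3 = 18, a6 = 3; 18 > 3  true
4) max(18, 3) = 18  true
5) a8 = 1 = 1 (first disjunct)  true
6) a4 - a1 = 10 - 12 = -2  true
7) a3 * a4 = 18 * 10 = 180  true
8) values 7, 12, 3 are pairwise distinct  true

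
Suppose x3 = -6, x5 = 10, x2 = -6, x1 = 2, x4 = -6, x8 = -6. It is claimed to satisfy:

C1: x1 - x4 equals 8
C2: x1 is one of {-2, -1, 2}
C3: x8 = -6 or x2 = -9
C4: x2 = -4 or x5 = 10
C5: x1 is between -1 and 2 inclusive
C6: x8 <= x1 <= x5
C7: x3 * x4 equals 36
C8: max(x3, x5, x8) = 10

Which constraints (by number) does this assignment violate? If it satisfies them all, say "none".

None — every constraint holds.

C1: x1 - x4 = 2 - (-6) = 8  yes
C2: x1 = 2 is in {-2, -1, 2}  yes
C3: x8 = -6 = -6 (first disjunct)  yes
C4: x2 = -6 ≠ -4, but x5 = 10 = 10 (second disjunct)  yes
C5: x1 = 2 lies in [-1, 2]  yes
C6: values -6 <= 2 <= 10  yes
C7: x3 * x4 = -6 * (-6) = 36  yes
C8: max(-6, 10, -6) = 10  yes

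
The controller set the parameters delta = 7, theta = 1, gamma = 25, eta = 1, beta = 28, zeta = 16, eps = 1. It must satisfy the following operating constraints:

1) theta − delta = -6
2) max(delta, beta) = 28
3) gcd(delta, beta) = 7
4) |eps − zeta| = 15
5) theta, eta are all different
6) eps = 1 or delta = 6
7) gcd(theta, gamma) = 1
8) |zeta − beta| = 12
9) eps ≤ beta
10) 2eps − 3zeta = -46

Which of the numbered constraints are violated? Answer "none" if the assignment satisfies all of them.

The assignment fails constraint 5.

1) theta − delta = 1 − 7 = -6 — satisfied.
2) max(7, 28) = 28 — satisfied.
3) gcd(7, 28) = 7 — satisfied.
4) |1 − 16| = 15 — satisfied.
5) theta = eta = 1, not all different — violated.
6) eps = 1 = 1 (first disjunct) — satisfied.
7) gcd(1, 25) = 1 — satisfied.
8) |16 − 28| = 12 — satisfied.
9) eps = 1, beta = 28; 1 ≤ 28 — satisfied.
10) 2eps − 3zeta = 2(1) − 3(16) = -46 — satisfied.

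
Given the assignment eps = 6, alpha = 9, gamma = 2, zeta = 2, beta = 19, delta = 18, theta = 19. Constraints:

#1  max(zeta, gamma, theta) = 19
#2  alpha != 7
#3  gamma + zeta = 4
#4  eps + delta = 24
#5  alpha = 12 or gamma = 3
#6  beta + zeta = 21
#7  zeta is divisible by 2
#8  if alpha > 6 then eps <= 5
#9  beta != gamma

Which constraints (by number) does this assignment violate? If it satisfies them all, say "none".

#1 max(2, 2, 19) = 19 — holds.
#2 alpha = 9, and 9 ≠ 7 — holds.
#3 gamma + zeta = 2 + 2 = 4 — holds.
#4 eps + delta = 6 + 18 = 24 — holds.
#5 alpha = 9 ≠ 12 and gamma = 2 ≠ 3; both disjuncts false — fails.
#6 beta + zeta = 19 + 2 = 21 — holds.
#7 2 / 2 = 1, so 2 divides 2 — holds.
#8 alpha = 9 > 6, so we need eps ≤ 5; but eps = 6 > 5 — fails.
#9 beta = 19, gamma = 2; distinct — holds.

The assignment fails constraints 5, 8.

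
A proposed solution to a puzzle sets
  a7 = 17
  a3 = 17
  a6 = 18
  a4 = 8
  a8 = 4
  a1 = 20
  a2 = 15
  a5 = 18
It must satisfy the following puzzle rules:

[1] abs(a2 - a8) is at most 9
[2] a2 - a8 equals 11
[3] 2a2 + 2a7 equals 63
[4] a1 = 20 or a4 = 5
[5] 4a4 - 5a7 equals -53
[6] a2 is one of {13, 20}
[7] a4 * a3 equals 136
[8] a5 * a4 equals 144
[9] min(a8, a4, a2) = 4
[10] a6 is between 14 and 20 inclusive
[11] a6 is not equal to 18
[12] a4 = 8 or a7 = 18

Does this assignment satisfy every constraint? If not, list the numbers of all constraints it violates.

[1] abs(15 - 4) = 11; 11 > 9, exceeds bound 9  FAIL
[2] a2 - a8 = 15 - 4 = 11  OK
[3] 2a2 + 2a7 = 2(15) + 2(17) = 64, not 63  FAIL
[4] a1 = 20 = 20 (first disjunct)  OK
[5] 4a4 - 5a7 = 4(8) - 5(17) = -53  OK
[6] a2 = 15 is not in {13, 20}  FAIL
[7] a4 * a3 = 8 * 17 = 136  OK
[8] a5 * a4 = 18 * 8 = 144  OK
[9] min(4, 8, 15) = 4  OK
[10] a6 = 18 lies in [14, 20]  OK
[11] a6 = 18, but 18 is required to differ  FAIL
[12] a4 = 8 = 8 (first disjunct)  OK

Violated: 1, 3, 6, and 11.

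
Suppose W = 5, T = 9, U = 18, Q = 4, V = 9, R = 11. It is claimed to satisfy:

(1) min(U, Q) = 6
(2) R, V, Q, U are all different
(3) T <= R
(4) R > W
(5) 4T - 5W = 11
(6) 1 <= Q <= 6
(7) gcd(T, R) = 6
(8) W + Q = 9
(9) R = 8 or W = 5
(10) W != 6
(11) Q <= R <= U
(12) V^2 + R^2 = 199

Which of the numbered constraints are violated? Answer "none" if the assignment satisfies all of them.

(1) min(18, 4) = 4, not 6  false
(2) values 11, 9, 4, 18 are pairwise distinct  true
(3) T = 9, R = 11; 9 ≤ 11  true
(4) R = 11, W = 5; 11 > 5  true
(5) 4T - 5W = 4(9) - 5(5) = 11  true
(6) Q = 4 lies in [1, 6]  true
(7) gcd(9, 11) = 1, not 6  false
(8) W + Q = 5 + 4 = 9  true
(9) R = 11 ≠ 8, but W = 5 = 5 (second disjunct)  true
(10) W = 5, and 5 ≠ 6  true
(11) values 4 <= 11 <= 18  true
(12) V^2 + R^2 = 9^2 + 11^2 = 81 + 121 = 202, not 199  false

Violated: 1, 7, 12.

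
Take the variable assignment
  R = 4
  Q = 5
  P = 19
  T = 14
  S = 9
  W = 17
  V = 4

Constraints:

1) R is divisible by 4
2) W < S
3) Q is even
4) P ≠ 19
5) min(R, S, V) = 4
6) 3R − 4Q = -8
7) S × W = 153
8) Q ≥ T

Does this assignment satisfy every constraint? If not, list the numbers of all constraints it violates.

Constraints 2, 3, 4, 8 are violated.

1) 4 / 4 = 1, so 4 divides 4  OK
2) W = 17, S = 9; 17 ≥ 9 (want <)  FAIL
3) Q = 5 is odd  FAIL
4) P = 19, but 19 is required to differ  FAIL
5) min(4, 9, 4) = 4  OK
6) 3R − 4Q = 3(4) − 4(5) = -8  OK
7) S × W = 9 × 17 = 153  OK
8) Q = 5, T = 14; 5 < 14 (want ≥)  FAIL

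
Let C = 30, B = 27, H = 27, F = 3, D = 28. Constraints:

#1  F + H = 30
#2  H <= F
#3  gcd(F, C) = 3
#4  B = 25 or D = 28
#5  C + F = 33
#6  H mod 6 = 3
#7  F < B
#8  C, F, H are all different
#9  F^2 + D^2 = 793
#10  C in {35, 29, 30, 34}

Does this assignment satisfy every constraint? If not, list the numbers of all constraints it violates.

The assignment fails constraint 2.

#1 F + H = 3 + 27 = 30  ✔
#2 H = 27, F = 3; 27 > 3 (want ≤)  ✘
#3 gcd(3, 30) = 3  ✔
#4 B = 27 ≠ 25, but D = 28 = 28 (second disjunct)  ✔
#5 C + F = 30 + 3 = 33  ✔
#6 27 mod 6 = 3  ✔
#7 F = 3, B = 27; 3 < 27  ✔
#8 values 30, 3, 27 are pairwise distinct  ✔
#9 F^2 + D^2 = 3^2 + 28^2 = 9 + 784 = 793  ✔
#10 C = 30 is in {35, 29, 30, 34}  ✔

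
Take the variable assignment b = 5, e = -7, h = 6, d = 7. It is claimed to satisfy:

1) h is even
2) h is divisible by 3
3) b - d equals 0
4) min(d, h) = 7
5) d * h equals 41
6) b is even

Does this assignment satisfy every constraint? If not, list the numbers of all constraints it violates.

1) h = 6 is even — OK.
2) 6 / 3 = 2, so 3 divides 6 — OK.
3) b - d = 5 - 7 = -2, not 0 — violated.
4) min(7, 6) = 6, not 7 — violated.
5) d * h = 7 * 6 = 42, not 41 — violated.
6) b = 5 is odd — violated.

The assignment fails constraints 3, 4, 5, and 6.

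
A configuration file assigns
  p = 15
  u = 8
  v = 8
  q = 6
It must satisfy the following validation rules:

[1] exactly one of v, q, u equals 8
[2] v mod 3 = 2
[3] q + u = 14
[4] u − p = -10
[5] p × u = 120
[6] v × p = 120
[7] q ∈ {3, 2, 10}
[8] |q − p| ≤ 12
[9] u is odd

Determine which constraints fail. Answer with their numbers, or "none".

[1] v=8, q=6, u=8; 2 of them equal 8, not exactly one  false
[2] 8 mod 3 = 2  true
[3] q + u = 6 + 8 = 14  true
[4] u − p = 8 − 15 = -7, not -10  false
[5] p × u = 15 × 8 = 120  true
[6] v × p = 8 × 15 = 120  true
[7] q = 6 is not in {3, 2, 10}  false
[8] |6 − 15| = 9; 9 ≤ 12  true
[9] u = 8 is even  false

Constraints 1, 4, 7, and 9 are violated.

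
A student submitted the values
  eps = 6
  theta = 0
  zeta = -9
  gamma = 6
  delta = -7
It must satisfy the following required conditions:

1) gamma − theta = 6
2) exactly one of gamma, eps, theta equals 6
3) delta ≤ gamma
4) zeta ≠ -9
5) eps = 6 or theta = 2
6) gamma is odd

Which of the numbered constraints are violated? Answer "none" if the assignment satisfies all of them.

No — constraints 2, 4, and 6 are not satisfied.

1) gamma − theta = 6 − 0 = 6 — OK.
2) gamma=6, eps=6, theta=0; 2 of them equal 6, not exactly one — violated.
3) delta = -7, gamma = 6; -7 ≤ 6 — OK.
4) zeta = -9, but -9 is required to differ — violated.
5) eps = 6 = 6 (first disjunct) — OK.
6) gamma = 6 is even — violated.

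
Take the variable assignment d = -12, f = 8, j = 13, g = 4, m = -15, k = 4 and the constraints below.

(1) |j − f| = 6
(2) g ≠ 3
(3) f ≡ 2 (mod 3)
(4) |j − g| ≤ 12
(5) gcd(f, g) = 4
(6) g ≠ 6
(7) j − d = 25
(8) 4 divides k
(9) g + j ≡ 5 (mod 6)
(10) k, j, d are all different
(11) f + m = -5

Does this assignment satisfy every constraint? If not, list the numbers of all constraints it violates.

(1) |13 − 8| = 5, not 6 — violated.
(2) g = 4, and 4 ≠ 3 — satisfied.
(3) 8 mod 3 = 2 — satisfied.
(4) |13 − 4| = 9; 9 ≤ 12 — satisfied.
(5) gcd(8, 4) = 4 — satisfied.
(6) g = 4, and 4 ≠ 6 — satisfied.
(7) j − d = 13 − (-12) = 25 — satisfied.
(8) 4 / 4 = 1, so 4 divides 4 — satisfied.
(9) g + j = 17; 17 mod 6 = 5 — satisfied.
(10) values 4, 13, -12 are pairwise distinct — satisfied.
(11) f + m = 8 + (-15) = -7, not -5 — violated.

Constraints 1, 11 do not hold.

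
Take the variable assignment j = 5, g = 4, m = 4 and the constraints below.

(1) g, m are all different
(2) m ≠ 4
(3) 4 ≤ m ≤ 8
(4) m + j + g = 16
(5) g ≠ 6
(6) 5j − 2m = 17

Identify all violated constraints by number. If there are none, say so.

(1) g = m = 4, not all different — violated.
(2) m = 4, but 4 is required to differ — violated.
(3) m = 4 lies in [4, 8] — OK.
(4) m + j + g = 4 + 5 + 4 = 13, not 16 — violated.
(5) g = 4, and 4 ≠ 6 — OK.
(6) 5j − 2m = 5(5) − 2(4) = 17 — OK.

No — constraints 1, 2, and 4 are not satisfied.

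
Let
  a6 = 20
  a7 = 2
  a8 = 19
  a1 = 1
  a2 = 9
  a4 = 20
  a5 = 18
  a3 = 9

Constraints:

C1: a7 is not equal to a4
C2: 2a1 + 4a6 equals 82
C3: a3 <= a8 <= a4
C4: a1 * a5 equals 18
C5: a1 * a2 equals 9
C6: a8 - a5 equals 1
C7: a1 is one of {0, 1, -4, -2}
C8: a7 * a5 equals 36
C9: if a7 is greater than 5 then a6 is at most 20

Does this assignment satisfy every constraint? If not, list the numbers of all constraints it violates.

All constraints are satisfied.

C1: a7 = 2, a4 = 20; distinct — OK.
C2: 2a1 + 4a6 = 2(1) + 4(20) = 82 — OK.
C3: values 9 <= 19 <= 20 — OK.
C4: a1 * a5 = 1 * 18 = 18 — OK.
C5: a1 * a2 = 1 * 9 = 9 — OK.
C6: a8 - a5 = 19 - 18 = 1 — OK.
C7: a1 = 1 is in {0, 1, -4, -2} — OK.
C8: a7 * a5 = 2 * 18 = 36 — OK.
C9: a7 = 2, not > 5; antecedent false, conditional vacuously true — OK.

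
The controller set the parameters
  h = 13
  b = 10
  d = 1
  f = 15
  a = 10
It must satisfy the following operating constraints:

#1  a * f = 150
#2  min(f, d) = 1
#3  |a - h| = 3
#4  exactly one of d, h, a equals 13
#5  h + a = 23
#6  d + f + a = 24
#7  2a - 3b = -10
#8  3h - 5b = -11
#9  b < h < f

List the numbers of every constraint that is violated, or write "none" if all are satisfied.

#1 a * f = 10 * 15 = 150 — holds.
#2 min(15, 1) = 1 — holds.
#3 |10 - 13| = 3 — holds.
#4 d=1, h=13, a=10; 1 of them equals 13 — holds.
#5 h + a = 13 + 10 = 23 — holds.
#6 d + f + a = 1 + 15 + 10 = 26, not 24 — does not hold.
#7 2a - 3b = 2(10) - 3(10) = -10 — holds.
#8 3h - 5b = 3(13) - 5(10) = -11 — holds.
#9 values 10 < 13 < 15 — holds.

The assignment fails constraint 6.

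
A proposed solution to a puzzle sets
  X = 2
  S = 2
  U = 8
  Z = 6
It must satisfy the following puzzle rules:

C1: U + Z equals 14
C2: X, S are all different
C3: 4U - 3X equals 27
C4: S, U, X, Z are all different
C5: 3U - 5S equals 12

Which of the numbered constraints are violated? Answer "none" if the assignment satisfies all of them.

The assignment fails constraints 2, 3, 4, and 5.

C1: U + Z = 8 + 6 = 14  true
C2: X = S = 2, not all different  false
C3: 4U - 3X = 4(8) - 3(2) = 26, not 27  false
C4: S = X = 2, not all different  false
C5: 3U - 5S = 3(8) - 5(2) = 14, not 12  false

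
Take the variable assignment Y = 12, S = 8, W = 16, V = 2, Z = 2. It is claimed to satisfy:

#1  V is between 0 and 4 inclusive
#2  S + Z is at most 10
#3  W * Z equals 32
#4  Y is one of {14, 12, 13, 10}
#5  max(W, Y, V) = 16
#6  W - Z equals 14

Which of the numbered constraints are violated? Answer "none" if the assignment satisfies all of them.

#1 V = 2 lies in [0, 4] — holds.
#2 S + Z = 8 + 2 = 10; 10 ≤ 10 — holds.
#3 W * Z = 16 * 2 = 32 — holds.
#4 Y = 12 is in {14, 12, 13, 10} — holds.
#5 max(16, 12, 2) = 16 — holds.
#6 W - Z = 16 - 2 = 14 — holds.

The assignment satisfies every constraint.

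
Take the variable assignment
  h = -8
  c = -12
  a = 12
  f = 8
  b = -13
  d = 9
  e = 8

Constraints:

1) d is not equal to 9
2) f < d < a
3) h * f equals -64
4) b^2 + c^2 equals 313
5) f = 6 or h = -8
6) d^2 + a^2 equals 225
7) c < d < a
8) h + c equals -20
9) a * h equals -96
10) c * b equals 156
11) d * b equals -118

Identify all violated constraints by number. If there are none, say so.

1) d = 9, but 9 is required to differ — fails.
2) values 8 < 9 < 12 — holds.
3) h * f = -8 * 8 = -64 — holds.
4) b^2 + c^2 = (-13)^2 + (-12)^2 = 169 + 144 = 313 — holds.
5) f = 8 ≠ 6, but h = -8 = -8 (second disjunct) — holds.
6) d^2 + a^2 = 9^2 + 12^2 = 81 + 144 = 225 — holds.
7) values -12 < 9 < 12 — holds.
8) h + c = -8 + (-12) = -20 — holds.
9) a * h = 12 * (-8) = -96 — holds.
10) c * b = -12 * (-13) = 156 — holds.
11) d * b = 9 * (-13) = -117, not -118 — fails.

Constraints 1 and 11 are violated.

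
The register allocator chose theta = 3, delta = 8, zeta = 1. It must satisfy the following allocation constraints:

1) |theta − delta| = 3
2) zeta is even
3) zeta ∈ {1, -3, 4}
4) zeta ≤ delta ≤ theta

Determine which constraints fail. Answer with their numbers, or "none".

The assignment fails constraints 1, 2, 4.

1) |3 − 8| = 5, not 3 — does not hold.
2) zeta = 1 is odd — does not hold.
3) zeta = 1 is in {1, -3, 4} — holds.
4) values 1, 8, 3; delta = 8 is not ≤ theta = 3 — does not hold.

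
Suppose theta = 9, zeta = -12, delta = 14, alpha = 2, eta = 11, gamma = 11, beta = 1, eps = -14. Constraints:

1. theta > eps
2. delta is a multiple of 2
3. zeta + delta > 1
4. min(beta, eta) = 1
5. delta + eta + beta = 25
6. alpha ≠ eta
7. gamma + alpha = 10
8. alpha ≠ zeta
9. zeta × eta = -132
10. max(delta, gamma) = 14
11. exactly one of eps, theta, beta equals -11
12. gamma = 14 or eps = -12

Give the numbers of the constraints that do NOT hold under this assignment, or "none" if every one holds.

Constraints 5, 7, 11, and 12 are violated.

1. theta = 9, eps = -14; 9 > -14 — satisfied.
2. 14 / 2 = 7, so 2 divides 14 — satisfied.
3. zeta + delta = -12 + 14 = 2; 2 > 1 — satisfied.
4. min(1, 11) = 1 — satisfied.
5. delta + eta + beta = 14 + 11 + 1 = 26, not 25 — violated.
6. alpha = 2, eta = 11; distinct — satisfied.
7. gamma + alpha = 11 + 2 = 13, not 10 — violated.
8. alpha = 2, zeta = -12; distinct — satisfied.
9. zeta × eta = -12 × 11 = -132 — satisfied.
10. max(14, 11) = 14 — satisfied.
11. eps=-14, theta=9, beta=1; 0 of them equal -11, not exactly one — violated.
12. gamma = 11 ≠ 14 and eps = -14 ≠ -12; both disjuncts false — violated.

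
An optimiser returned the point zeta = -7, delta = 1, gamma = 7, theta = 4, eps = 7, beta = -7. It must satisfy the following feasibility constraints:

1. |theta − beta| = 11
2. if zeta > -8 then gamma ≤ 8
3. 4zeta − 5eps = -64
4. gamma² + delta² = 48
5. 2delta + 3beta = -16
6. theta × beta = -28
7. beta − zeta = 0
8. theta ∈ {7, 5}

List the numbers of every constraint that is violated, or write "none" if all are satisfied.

1. |4 − (-7)| = 11 — satisfied.
2. zeta = -7 > -8, so we need gamma ≤ 8; gamma = 7 ≤ 8 — satisfied.
3. 4zeta − 5eps = 4(-7) − 5(7) = -63, not -64 — violated.
4. gamma² + delta² = 7² + 1² = 49 + 1 = 50, not 48 — violated.
5. 2delta + 3beta = 2(1) + 3(-7) = -19, not -16 — violated.
6. theta × beta = 4 × (-7) = -28 — satisfied.
7. beta − zeta = -7 − (-7) = 0 — satisfied.
8. theta = 4 is not in {7, 5} — violated.

Constraints 3, 4, 5, 8 are violated.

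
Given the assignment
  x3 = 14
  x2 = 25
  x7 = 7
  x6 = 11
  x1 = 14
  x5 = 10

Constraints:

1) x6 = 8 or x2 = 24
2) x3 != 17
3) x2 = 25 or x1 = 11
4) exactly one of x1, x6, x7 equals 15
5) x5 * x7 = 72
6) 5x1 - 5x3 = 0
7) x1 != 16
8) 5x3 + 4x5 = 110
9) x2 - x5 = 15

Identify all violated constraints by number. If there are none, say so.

1) x6 = 11 ≠ 8 and x2 = 25 ≠ 24; both disjuncts false — violated.
2) x3 = 14, and 14 ≠ 17 — satisfied.
3) x2 = 25 = 25 (first disjunct) — satisfied.
4) x1=14, x6=11, x7=7; 0 of them equal 15, not exactly one — violated.
5) x5 * x7 = 10 * 7 = 70, not 72 — violated.
6) 5x1 - 5x3 = 5(14) - 5(14) = 0 — satisfied.
7) x1 = 14, and 14 ≠ 16 — satisfied.
8) 5x3 + 4x5 = 5(14) + 4(10) = 110 — satisfied.
9) x2 - x5 = 25 - 10 = 15 — satisfied.

The assignment fails constraints 1, 4, and 5.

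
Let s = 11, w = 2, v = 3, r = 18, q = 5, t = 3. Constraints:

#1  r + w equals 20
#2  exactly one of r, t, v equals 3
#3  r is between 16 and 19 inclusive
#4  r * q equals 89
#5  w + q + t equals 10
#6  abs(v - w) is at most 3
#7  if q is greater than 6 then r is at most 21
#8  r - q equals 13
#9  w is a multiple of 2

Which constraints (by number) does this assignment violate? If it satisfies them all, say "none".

Constraints 2, 4 are violated.

#1 r + w = 18 + 2 = 20 — holds.
#2 r=18, t=3, v=3; 2 of them equal 3, not exactly one — does not hold.
#3 r = 18 lies in [16, 19] — holds.
#4 r * q = 18 * 5 = 90, not 89 — does not hold.
#5 w + q + t = 2 + 5 + 3 = 10 — holds.
#6 abs(3 - 2) = 1; 1 ≤ 3 — holds.
#7 q = 5, not > 6; antecedent false, conditional vacuously true — holds.
#8 r - q = 18 - 5 = 13 — holds.
#9 2 / 2 = 1, so 2 divides 2 — holds.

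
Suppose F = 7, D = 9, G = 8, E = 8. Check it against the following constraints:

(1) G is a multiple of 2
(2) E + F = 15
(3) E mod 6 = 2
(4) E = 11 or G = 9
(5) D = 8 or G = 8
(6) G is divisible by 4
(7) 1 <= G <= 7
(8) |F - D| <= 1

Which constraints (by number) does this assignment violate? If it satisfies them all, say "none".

(1) 8 / 2 = 4, so 2 divides 8 — satisfied.
(2) E + F = 8 + 7 = 15 — satisfied.
(3) 8 mod 6 = 2 — satisfied.
(4) E = 8 ≠ 11 and G = 8 ≠ 9; both disjuncts false — violated.
(5) D = 9 ≠ 8, but G = 8 = 8 (second disjunct) — satisfied.
(6) 8 / 4 = 2, so 4 divides 8 — satisfied.
(7) G = 8 is outside [1, 7] — violated.
(8) |7 - 9| = 2; 2 > 1, exceeds bound 1 — violated.

Violated: 4, 7, and 8.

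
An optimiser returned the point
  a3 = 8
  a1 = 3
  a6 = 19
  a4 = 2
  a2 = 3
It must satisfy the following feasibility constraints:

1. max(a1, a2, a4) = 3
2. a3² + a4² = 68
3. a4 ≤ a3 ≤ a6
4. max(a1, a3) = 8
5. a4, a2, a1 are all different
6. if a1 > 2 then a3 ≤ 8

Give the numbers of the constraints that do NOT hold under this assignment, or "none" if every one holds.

1. max(3, 3, 2) = 3 — holds.
2. a3² + a4² = 8² + 2² = 64 + 4 = 68 — holds.
3. values 2 ≤ 8 ≤ 19 — holds.
4. max(3, 8) = 8 — holds.
5. a2 = a1 = 3, not all different — fails.
6. a1 = 3 > 2, so we need a3 ≤ 8; a3 = 8 ≤ 8 — holds.

No — constraint 5 is not satisfied.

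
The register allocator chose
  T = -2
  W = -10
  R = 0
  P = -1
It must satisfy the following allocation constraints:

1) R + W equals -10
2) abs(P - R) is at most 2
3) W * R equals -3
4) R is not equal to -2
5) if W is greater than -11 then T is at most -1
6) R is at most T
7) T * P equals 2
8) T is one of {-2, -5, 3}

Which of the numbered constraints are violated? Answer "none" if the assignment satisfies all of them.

Constraints 3 and 6 do not hold.

1) R + W = 0 + (-10) = -10 — OK.
2) abs(-1 - 0) = 1; 1 ≤ 2 — OK.
3) W * R = -10 * 0 = 0, not -3 — violated.
4) R = 0, and 0 ≠ -2 — OK.
5) W = -10 > -11, so we need T ≤ -1; T = -2 ≤ -1 — OK.
6) R = 0, T = -2; 0 > -2 (want ≤) — violated.
7) T * P = -2 * (-1) = 2 — OK.
8) T = -2 is in {-2, -5, 3} — OK.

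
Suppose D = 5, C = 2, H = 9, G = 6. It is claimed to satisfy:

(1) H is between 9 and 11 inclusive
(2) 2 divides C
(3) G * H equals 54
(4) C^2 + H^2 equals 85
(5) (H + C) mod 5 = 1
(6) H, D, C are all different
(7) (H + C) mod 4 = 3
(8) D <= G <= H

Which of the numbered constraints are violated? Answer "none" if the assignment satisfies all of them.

None — every constraint holds.

(1) H = 9 lies in [9, 11]  holds
(2) 2 / 2 = 1, so 2 divides 2  holds
(3) G * H = 6 * 9 = 54  holds
(4) C^2 + H^2 = 2^2 + 9^2 = 4 + 81 = 85  holds
(5) H + C = 11; 11 mod 5 = 1  holds
(6) values 9, 5, 2 are pairwise distinct  holds
(7) H + C = 11; 11 mod 4 = 3  holds
(8) values 5 <= 6 <= 9  holds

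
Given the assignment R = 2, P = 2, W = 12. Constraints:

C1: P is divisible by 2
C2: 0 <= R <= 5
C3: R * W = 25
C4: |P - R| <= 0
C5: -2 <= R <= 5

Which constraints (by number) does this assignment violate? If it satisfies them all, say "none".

C1: 2 / 2 = 1, so 2 divides 2  true
C2: R = 2 lies in [0, 5]  true
C3: R * W = 2 * 12 = 24, not 25  false
C4: |2 - 2| = 0; 0 ≤ 0  true
C5: R = 2 lies in [-2, 5]  true

The assignment fails constraint 3.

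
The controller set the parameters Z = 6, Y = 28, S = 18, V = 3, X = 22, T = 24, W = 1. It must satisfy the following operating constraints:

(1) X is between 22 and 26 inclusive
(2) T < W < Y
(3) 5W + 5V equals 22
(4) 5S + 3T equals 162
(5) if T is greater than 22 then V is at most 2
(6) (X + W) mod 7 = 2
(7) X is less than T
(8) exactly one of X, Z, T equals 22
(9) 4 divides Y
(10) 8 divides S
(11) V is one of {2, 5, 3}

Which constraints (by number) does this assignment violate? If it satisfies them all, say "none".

Constraints 2, 3, 5, and 10 are violated.

(1) X = 22 lies in [22, 26] — holds.
(2) values 24, 1, 28; T = 24 is not < W = 1 — does not hold.
(3) 5W + 5V = 5(1) + 5(3) = 20, not 22 — does not hold.
(4) 5S + 3T = 5(18) + 3(24) = 162 — holds.
(5) T = 24 > 22, so we need V ≤ 2; but V = 3 > 2 — does not hold.
(6) X + W = 23; 23 mod 7 = 2 — holds.
(7) X = 22, T = 24; 22 < 24 — holds.
(8) X=22, Z=6, T=24; 1 of them equals 22 — holds.
(9) 28 / 4 = 7, so 4 divides 28 — holds.
(10) 18 = 8*2 + 2, so 8 does not divide 18 — does not hold.
(11) V = 3 is in {2, 5, 3} — holds.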